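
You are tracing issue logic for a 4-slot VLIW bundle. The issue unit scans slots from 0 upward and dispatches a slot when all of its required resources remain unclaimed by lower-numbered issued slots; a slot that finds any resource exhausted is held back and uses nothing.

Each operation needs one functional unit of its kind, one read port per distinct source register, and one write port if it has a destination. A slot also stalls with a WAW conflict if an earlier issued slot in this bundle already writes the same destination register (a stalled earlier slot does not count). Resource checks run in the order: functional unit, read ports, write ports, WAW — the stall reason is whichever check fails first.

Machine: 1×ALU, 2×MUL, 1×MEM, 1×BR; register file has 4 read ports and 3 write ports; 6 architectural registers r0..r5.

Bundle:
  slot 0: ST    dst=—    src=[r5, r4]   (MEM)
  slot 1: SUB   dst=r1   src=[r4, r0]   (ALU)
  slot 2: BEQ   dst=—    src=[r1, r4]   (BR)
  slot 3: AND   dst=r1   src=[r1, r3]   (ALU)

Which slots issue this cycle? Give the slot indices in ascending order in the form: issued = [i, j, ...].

(0) want 1×MEM +2rd +0wr — yes → AL1|MU2|ME0|BR1|rd2|wr3
(1) want 1×ALU +2rd +1wr — yes → AL0|MU2|ME0|BR1|rd0|wr2
(2) want 1×BR +2rd +0wr — RD_PORT → AL0|MU2|ME0|BR1|rd0|wr2
(3) want 1×ALU +2rd +1wr — FU → AL0|MU2|ME0|BR1|rd0|wr2

issued = [0, 1]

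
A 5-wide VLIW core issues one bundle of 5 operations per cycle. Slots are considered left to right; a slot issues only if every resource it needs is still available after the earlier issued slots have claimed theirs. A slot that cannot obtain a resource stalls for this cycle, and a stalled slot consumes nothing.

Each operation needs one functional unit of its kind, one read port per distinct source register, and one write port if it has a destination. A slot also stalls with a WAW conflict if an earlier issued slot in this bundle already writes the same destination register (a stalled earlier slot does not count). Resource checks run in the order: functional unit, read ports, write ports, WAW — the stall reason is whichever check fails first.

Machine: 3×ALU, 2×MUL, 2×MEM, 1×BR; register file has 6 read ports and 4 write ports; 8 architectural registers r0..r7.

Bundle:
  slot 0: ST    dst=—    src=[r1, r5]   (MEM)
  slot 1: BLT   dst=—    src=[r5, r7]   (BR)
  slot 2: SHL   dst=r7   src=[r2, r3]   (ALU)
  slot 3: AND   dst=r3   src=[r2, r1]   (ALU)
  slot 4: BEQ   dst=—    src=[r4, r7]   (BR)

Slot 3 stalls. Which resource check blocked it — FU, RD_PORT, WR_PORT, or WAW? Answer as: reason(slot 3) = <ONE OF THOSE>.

reason(slot 3) = RD_PORT

slot 0 (MEM): ISSUE — free A3,Mu2,Ld1,B1 rp4 wp4
slot 1 (BR): ISSUE — free A3,Mu2,Ld1,B0 rp2 wp4
slot 2 (ALU): ISSUE — free A2,Mu2,Ld1,B0 rp0 wp3
slot 3 (ALU): stall RD_PORT — free A2,Mu2,Ld1,B0 rp0 wp3
slot 4 (BR): stall FU — free A2,Mu2,Ld1,B0 rp0 wp3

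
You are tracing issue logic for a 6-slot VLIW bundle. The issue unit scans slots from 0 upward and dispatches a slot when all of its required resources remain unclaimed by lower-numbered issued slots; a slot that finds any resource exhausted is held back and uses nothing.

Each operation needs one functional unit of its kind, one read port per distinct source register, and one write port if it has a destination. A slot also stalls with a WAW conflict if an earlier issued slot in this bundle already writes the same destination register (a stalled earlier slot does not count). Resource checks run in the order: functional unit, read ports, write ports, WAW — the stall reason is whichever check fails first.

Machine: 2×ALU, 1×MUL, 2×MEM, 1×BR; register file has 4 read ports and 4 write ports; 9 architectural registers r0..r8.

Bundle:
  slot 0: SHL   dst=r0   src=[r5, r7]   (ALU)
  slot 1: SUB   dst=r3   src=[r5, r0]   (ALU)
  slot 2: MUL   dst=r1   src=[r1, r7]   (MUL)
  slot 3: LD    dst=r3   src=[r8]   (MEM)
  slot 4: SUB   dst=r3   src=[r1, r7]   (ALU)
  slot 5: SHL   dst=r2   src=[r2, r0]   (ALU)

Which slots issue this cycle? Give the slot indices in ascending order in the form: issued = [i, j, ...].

(0) want 1×ALU +2rd +1wr — yes → AL1|MU1|ME2|BR1|rd2|wr3
(1) want 1×ALU +2rd +1wr — yes → AL0|MU1|ME2|BR1|rd0|wr2
(2) want 1×MUL +2rd +1wr — RD_PORT → AL0|MU1|ME2|BR1|rd0|wr2
(3) want 1×MEM +1rd +1wr — RD_PORT → AL0|MU1|ME2|BR1|rd0|wr2
(4) want 1×ALU +2rd +1wr — FU → AL0|MU1|ME2|BR1|rd0|wr2
(5) want 1×ALU +2rd +1wr — FU → AL0|MU1|ME2|BR1|rd0|wr2

issued = [0, 1]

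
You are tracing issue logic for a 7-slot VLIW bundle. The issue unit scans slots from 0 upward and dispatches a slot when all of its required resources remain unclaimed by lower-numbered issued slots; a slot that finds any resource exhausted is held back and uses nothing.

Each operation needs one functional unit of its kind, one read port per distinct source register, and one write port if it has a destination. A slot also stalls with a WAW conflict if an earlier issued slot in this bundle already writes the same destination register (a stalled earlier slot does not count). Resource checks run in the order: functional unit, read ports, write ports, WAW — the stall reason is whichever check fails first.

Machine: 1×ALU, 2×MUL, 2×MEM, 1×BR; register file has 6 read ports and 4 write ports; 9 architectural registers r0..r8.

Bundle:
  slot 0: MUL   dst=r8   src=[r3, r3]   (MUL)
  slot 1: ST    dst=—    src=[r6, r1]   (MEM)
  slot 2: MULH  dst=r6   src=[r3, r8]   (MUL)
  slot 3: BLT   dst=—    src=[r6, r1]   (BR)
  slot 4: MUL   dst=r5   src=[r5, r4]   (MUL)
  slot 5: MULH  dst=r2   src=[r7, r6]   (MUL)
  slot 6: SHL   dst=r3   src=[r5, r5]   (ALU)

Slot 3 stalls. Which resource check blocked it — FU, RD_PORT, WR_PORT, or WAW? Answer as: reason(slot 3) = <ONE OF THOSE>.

  0. MUL→r8 ⇒ go  {1A/1Mu/2Ld/1B | 5r 3w}
  1. MEM ⇒ go  {1A/1Mu/1Ld/1B | 3r 3w}
  2. MUL→r6 ⇒ go  {1A/0Mu/1Ld/1B | 1r 2w}
  3. BR ⇒ no(RD_PORT)  {1A/0Mu/1Ld/1B | 1r 2w}
  4. MUL→r5 ⇒ no(FU)  {1A/0Mu/1Ld/1B | 1r 2w}
  5. MUL→r2 ⇒ no(FU)  {1A/0Mu/1Ld/1B | 1r 2w}
  6. ALU→r3 ⇒ go  {0A/0Mu/1Ld/1B | 0r 1w}

reason(slot 3) = RD_PORT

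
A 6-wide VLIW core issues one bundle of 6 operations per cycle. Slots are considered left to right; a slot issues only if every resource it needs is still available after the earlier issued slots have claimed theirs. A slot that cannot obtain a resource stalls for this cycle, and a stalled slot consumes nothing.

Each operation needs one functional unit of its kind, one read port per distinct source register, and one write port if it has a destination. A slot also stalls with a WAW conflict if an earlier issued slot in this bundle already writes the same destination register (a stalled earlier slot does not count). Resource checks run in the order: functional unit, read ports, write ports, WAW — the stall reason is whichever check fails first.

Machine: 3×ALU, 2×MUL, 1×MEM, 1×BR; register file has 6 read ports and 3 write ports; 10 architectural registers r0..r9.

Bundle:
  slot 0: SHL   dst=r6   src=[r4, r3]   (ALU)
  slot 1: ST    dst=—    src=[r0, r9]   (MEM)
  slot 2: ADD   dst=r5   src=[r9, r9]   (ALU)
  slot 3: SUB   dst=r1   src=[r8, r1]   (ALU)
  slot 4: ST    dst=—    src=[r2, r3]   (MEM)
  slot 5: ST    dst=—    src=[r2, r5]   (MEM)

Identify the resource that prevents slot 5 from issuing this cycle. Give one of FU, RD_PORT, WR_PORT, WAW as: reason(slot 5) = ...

reason(slot 5) = FU

slot 0 (ALU): ISSUE — free A2,Mu2,Ld1,B1 rp4 wp2
slot 1 (MEM): ISSUE — free A2,Mu2,Ld0,B1 rp2 wp2
slot 2 (ALU): ISSUE — free A1,Mu2,Ld0,B1 rp1 wp1
slot 3 (ALU): stall RD_PORT — free A1,Mu2,Ld0,B1 rp1 wp1
slot 4 (MEM): stall FU — free A1,Mu2,Ld0,B1 rp1 wp1
slot 5 (MEM): stall FU — free A1,Mu2,Ld0,B1 rp1 wp1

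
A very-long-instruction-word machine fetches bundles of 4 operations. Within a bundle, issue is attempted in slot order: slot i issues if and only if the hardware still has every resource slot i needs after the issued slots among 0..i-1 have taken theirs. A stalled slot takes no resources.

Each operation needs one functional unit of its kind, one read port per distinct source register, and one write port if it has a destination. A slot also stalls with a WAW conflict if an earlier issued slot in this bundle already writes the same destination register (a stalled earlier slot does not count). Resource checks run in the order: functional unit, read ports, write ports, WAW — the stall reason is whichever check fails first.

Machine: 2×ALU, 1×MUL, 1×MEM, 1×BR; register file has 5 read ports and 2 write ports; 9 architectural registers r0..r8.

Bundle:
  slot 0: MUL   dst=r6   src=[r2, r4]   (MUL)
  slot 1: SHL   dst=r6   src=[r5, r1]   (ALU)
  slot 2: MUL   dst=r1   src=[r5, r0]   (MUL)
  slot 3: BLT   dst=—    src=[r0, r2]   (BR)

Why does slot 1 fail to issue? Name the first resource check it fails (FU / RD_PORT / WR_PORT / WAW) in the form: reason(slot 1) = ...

  0. MUL→r6 ⇒ go  {2A/0Mu/1Ld/1B | 3r 1w}
  1. ALU→r6 ⇒ no(WAW)  {2A/0Mu/1Ld/1B | 3r 1w}
  2. MUL→r1 ⇒ no(FU)  {2A/0Mu/1Ld/1B | 3r 1w}
  3. BR ⇒ go  {2A/0Mu/1Ld/0B | 1r 1w}

reason(slot 1) = WAW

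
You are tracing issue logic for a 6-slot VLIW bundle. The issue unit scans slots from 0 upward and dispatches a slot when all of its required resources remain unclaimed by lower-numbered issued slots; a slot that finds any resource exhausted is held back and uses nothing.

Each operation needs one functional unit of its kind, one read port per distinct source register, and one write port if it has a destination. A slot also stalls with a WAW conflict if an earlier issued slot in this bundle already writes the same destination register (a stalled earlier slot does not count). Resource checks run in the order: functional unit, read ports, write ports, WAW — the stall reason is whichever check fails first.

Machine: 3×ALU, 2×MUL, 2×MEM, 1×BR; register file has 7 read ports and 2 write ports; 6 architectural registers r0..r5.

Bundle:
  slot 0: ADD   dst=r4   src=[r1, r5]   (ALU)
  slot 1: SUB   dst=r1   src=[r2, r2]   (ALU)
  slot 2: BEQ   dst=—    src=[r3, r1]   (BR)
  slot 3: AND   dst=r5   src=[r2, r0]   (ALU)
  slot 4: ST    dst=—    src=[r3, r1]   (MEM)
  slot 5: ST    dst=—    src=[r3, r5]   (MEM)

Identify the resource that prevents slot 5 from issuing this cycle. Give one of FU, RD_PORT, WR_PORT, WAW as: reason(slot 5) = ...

reason(slot 5) = RD_PORT

(0) want 1×ALU +2rd +1wr — yes → AL2|MU2|ME2|BR1|rd5|wr1
(1) want 1×ALU +1rd +1wr — yes → AL1|MU2|ME2|BR1|rd4|wr0
(2) want 1×BR +2rd +0wr — yes → AL1|MU2|ME2|BR0|rd2|wr0
(3) want 1×ALU +2rd +1wr — WR_PORT → AL1|MU2|ME2|BR0|rd2|wr0
(4) want 1×MEM +2rd +0wr — yes → AL1|MU2|ME1|BR0|rd0|wr0
(5) want 1×MEM +2rd +0wr — RD_PORT → AL1|MU2|ME1|BR0|rd0|wr0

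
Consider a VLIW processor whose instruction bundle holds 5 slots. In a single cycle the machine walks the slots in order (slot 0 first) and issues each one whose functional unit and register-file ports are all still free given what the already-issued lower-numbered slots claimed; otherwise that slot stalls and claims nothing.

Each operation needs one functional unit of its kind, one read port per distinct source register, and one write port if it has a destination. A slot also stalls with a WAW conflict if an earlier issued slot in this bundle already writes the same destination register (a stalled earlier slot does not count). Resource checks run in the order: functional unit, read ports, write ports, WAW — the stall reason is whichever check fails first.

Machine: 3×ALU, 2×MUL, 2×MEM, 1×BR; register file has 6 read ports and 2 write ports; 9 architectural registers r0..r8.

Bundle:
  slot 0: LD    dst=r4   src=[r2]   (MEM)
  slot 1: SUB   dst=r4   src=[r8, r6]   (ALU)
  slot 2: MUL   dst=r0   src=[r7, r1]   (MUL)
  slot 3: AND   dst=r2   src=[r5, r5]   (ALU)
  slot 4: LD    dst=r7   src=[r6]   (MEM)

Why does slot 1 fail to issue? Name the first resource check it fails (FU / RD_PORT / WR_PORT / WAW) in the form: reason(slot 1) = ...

  0. MEM→r4 ⇒ go  {3A/2Mu/1Ld/1B | 5r 1w}
  1. ALU→r4 ⇒ no(WAW)  {3A/2Mu/1Ld/1B | 5r 1w}
  2. MUL→r0 ⇒ go  {3A/1Mu/1Ld/1B | 3r 0w}
  3. ALU→r2 ⇒ no(WR_PORT)  {3A/1Mu/1Ld/1B | 3r 0w}
  4. MEM→r7 ⇒ no(WR_PORT)  {3A/1Mu/1Ld/1B | 3r 0w}

reason(slot 1) = WAW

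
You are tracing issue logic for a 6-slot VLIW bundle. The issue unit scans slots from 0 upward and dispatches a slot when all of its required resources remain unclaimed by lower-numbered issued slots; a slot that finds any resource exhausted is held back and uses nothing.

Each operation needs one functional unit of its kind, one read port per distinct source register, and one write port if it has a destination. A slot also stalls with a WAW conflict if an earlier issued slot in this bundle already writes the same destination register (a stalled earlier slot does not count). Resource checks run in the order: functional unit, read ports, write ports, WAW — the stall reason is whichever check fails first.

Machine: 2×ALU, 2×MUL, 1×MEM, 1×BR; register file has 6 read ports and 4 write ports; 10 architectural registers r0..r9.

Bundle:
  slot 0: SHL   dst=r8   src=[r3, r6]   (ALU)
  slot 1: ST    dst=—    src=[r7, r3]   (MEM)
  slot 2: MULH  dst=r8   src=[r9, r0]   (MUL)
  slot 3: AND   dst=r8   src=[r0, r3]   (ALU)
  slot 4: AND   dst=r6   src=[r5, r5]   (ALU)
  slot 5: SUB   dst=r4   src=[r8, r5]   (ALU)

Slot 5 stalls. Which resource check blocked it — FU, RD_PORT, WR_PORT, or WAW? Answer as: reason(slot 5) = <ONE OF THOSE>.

reason(slot 5) = FU

#0 ALU src=r3,r6 dispatched  <A:1 Mu:2 Ld:1 B:1 rd:4 wr:3>
#1 MEM src=r7,r3 dispatched  <A:1 Mu:2 Ld:0 B:1 rd:2 wr:3>
#2 MUL src=r9,r0 held:WAW  <A:1 Mu:2 Ld:0 B:1 rd:2 wr:3>
#3 ALU src=r0,r3 held:WAW  <A:1 Mu:2 Ld:0 B:1 rd:2 wr:3>
#4 ALU src=r5,r5 dispatched  <A:0 Mu:2 Ld:0 B:1 rd:1 wr:2>
#5 ALU src=r8,r5 held:FU  <A:0 Mu:2 Ld:0 B:1 rd:1 wr:2>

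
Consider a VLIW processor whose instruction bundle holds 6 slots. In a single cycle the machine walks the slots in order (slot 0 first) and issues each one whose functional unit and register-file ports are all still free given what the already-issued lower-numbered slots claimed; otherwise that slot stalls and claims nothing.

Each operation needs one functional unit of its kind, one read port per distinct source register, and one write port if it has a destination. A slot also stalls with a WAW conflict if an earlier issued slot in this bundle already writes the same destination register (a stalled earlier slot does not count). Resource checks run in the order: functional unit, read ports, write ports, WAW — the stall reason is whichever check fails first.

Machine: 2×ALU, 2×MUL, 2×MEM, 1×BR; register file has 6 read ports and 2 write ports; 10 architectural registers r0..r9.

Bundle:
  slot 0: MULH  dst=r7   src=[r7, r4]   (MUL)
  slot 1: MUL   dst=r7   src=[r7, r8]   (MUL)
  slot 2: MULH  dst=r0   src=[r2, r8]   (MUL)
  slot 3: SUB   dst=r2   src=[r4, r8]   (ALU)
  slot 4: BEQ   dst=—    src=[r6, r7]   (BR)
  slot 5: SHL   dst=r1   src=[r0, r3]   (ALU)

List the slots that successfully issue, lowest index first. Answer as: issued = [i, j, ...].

#0 MUL src=r7,r4 dispatched  <A:2 Mu:1 Ld:2 B:1 rd:4 wr:1>
#1 MUL src=r7,r8 held:WAW  <A:2 Mu:1 Ld:2 B:1 rd:4 wr:1>
#2 MUL src=r2,r8 dispatched  <A:2 Mu:0 Ld:2 B:1 rd:2 wr:0>
#3 ALU src=r4,r8 held:WR_PORT  <A:2 Mu:0 Ld:2 B:1 rd:2 wr:0>
#4 BR src=r6,r7 dispatched  <A:2 Mu:0 Ld:2 B:0 rd:0 wr:0>
#5 ALU src=r0,r3 held:RD_PORT  <A:2 Mu:0 Ld:2 B:0 rd:0 wr:0>

issued = [0, 2, 4]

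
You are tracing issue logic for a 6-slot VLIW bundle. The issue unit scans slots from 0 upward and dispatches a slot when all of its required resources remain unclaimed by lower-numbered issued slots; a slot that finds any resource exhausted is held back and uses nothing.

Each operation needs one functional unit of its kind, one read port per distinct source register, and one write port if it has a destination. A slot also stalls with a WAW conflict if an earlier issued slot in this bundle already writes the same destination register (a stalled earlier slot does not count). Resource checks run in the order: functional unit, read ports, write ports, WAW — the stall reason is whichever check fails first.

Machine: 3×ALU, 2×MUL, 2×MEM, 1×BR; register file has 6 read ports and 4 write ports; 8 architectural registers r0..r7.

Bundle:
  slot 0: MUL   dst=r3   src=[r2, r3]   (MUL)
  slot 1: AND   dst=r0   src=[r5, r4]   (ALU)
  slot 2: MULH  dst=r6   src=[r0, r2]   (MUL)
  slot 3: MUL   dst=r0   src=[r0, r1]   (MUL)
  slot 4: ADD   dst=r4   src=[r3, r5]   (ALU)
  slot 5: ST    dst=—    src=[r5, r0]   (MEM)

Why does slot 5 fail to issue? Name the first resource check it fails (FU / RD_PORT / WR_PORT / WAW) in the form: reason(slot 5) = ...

reason(slot 5) = RD_PORT

slot 0 (MUL): ISSUE — free A3,Mu1,Ld2,B1 rp4 wp3
slot 1 (ALU): ISSUE — free A2,Mu1,Ld2,B1 rp2 wp2
slot 2 (MUL): ISSUE — free A2,Mu0,Ld2,B1 rp0 wp1
slot 3 (MUL): stall FU — free A2,Mu0,Ld2,B1 rp0 wp1
slot 4 (ALU): stall RD_PORT — free A2,Mu0,Ld2,B1 rp0 wp1
slot 5 (MEM): stall RD_PORT — free A2,Mu0,Ld2,B1 rp0 wp1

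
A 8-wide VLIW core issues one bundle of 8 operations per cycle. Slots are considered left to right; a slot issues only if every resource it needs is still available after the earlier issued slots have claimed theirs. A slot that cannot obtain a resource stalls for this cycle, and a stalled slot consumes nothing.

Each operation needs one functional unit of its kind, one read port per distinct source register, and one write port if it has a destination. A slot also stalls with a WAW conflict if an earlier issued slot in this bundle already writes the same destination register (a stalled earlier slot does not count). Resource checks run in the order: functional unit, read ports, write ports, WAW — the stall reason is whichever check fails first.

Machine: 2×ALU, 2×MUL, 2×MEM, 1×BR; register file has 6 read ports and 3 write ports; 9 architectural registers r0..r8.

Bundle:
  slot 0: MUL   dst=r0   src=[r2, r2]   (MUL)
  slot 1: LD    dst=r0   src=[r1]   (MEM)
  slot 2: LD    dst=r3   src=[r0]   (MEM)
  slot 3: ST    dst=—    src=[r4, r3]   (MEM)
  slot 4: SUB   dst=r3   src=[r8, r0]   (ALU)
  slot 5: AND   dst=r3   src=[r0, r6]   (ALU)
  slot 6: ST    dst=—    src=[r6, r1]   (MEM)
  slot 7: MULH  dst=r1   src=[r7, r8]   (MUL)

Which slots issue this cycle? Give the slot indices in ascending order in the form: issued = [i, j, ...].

(0) want 1×MUL +1rd +1wr — yes → AL2|MU1|ME2|BR1|rd5|wr2
(1) want 1×MEM +1rd +1wr — WAW → AL2|MU1|ME2|BR1|rd5|wr2
(2) want 1×MEM +1rd +1wr — yes → AL2|MU1|ME1|BR1|rd4|wr1
(3) want 1×MEM +2rd +0wr — yes → AL2|MU1|ME0|BR1|rd2|wr1
(4) want 1×ALU +2rd +1wr — WAW → AL2|MU1|ME0|BR1|rd2|wr1
(5) want 1×ALU +2rd +1wr — WAW → AL2|MU1|ME0|BR1|rd2|wr1
(6) want 1×MEM +2rd +0wr — FU → AL2|MU1|ME0|BR1|rd2|wr1
(7) want 1×MUL +2rd +1wr — yes → AL2|MU0|ME0|BR1|rd0|wr0

issued = [0, 2, 3, 7]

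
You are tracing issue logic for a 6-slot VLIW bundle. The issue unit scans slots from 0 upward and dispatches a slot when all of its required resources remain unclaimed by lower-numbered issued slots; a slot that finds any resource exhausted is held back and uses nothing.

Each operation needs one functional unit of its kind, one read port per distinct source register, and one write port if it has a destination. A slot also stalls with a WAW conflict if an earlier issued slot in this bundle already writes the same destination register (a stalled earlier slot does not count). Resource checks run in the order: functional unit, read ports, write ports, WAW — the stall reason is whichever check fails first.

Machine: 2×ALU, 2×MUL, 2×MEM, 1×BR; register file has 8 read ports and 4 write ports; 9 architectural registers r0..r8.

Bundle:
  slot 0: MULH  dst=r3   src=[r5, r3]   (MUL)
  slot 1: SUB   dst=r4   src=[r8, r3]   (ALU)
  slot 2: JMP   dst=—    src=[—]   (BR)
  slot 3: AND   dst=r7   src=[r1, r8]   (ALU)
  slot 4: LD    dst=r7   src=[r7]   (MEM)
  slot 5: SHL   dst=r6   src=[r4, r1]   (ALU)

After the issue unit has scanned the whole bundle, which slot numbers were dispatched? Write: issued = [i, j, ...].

issued = [0, 1, 2, 3]

slot 0 (MUL): ISSUE — free A2,Mu1,Ld2,B1 rp6 wp3
slot 1 (ALU): ISSUE — free A1,Mu1,Ld2,B1 rp4 wp2
slot 2 (BR): ISSUE — free A1,Mu1,Ld2,B0 rp4 wp2
slot 3 (ALU): ISSUE — free A0,Mu1,Ld2,B0 rp2 wp1
slot 4 (MEM): stall WAW — free A0,Mu1,Ld2,B0 rp2 wp1
slot 5 (ALU): stall FU — free A0,Mu1,Ld2,B0 rp2 wp1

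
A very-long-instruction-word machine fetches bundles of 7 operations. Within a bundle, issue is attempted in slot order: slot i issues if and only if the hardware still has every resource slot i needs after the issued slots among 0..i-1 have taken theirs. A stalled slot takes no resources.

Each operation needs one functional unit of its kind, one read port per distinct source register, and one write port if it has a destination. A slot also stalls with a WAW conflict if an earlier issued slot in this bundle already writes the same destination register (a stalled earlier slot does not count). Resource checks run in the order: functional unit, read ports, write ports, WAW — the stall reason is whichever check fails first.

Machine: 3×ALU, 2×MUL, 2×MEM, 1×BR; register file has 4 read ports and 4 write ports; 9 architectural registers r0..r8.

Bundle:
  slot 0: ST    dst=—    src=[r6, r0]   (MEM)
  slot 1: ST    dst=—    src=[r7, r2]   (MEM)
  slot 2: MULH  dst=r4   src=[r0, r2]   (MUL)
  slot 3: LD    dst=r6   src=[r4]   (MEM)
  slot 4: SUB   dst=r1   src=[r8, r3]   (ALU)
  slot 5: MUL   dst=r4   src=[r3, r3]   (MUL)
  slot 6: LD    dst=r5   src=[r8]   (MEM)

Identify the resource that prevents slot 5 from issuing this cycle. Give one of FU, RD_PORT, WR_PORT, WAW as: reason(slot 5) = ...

#0 MEM src=r6,r0 dispatched  <A:3 Mu:2 Ld:1 B:1 rd:2 wr:4>
#1 MEM src=r7,r2 dispatched  <A:3 Mu:2 Ld:0 B:1 rd:0 wr:4>
#2 MUL src=r0,r2 held:RD_PORT  <A:3 Mu:2 Ld:0 B:1 rd:0 wr:4>
#3 MEM src=r4 held:FU  <A:3 Mu:2 Ld:0 B:1 rd:0 wr:4>
#4 ALU src=r8,r3 held:RD_PORT  <A:3 Mu:2 Ld:0 B:1 rd:0 wr:4>
#5 MUL src=r3,r3 held:RD_PORT  <A:3 Mu:2 Ld:0 B:1 rd:0 wr:4>
#6 MEM src=r8 held:FU  <A:3 Mu:2 Ld:0 B:1 rd:0 wr:4>

reason(slot 5) = RD_PORT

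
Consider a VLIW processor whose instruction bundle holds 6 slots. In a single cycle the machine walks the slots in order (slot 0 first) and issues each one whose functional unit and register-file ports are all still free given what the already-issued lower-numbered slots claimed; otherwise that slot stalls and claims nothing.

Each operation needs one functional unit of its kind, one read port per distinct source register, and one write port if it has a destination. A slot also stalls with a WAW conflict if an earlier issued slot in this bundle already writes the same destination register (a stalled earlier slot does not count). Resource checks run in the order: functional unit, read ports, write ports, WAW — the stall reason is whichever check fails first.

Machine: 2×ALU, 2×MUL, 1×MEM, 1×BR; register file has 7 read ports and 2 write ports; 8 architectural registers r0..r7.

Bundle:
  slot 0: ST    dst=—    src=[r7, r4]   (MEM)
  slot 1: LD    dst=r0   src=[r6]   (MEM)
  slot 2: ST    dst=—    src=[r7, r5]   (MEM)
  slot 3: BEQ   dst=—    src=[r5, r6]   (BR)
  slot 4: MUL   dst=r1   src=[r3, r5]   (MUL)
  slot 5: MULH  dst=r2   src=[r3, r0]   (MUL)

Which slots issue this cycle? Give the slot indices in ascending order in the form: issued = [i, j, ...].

  0. MEM ⇒ go  {2A/2Mu/0Ld/1B | 5r 2w}
  1. MEM→r0 ⇒ no(FU)  {2A/2Mu/0Ld/1B | 5r 2w}
  2. MEM ⇒ no(FU)  {2A/2Mu/0Ld/1B | 5r 2w}
  3. BR ⇒ go  {2A/2Mu/0Ld/0B | 3r 2w}
  4. MUL→r1 ⇒ go  {2A/1Mu/0Ld/0B | 1r 1w}
  5. MUL→r2 ⇒ no(RD_PORT)  {2A/1Mu/0Ld/0B | 1r 1w}

issued = [0, 3, 4]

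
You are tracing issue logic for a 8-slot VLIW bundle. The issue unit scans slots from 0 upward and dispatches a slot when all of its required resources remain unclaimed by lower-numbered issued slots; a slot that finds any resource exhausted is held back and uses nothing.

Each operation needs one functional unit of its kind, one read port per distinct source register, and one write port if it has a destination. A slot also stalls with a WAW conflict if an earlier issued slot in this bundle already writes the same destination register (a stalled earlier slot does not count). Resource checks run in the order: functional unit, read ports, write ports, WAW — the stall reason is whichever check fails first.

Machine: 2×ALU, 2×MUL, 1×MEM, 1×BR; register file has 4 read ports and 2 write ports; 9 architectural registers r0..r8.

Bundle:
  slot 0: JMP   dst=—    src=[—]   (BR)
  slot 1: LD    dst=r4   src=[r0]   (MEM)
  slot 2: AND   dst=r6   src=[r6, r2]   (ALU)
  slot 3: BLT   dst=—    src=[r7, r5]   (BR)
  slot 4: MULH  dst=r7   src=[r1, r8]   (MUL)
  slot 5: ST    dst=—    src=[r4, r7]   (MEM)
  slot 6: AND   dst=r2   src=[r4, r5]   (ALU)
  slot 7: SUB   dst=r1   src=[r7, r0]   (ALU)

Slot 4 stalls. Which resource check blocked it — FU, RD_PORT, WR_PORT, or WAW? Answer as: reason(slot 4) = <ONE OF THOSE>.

[0] BR needs rd=0 wr=0: ok; after: ALU=2 MUL=2 MEM=1 BR=0, R=4, W=2
[1] MEM needs rd=1 wr=1: ok; after: ALU=2 MUL=2 MEM=0 BR=0, R=3, W=1
[2] ALU needs rd=2 wr=1: ok; after: ALU=1 MUL=2 MEM=0 BR=0, R=1, W=0
[3] BR needs rd=2 wr=0: FU; after: ALU=1 MUL=2 MEM=0 BR=0, R=1, W=0
[4] MUL needs rd=2 wr=1: RD_PORT; after: ALU=1 MUL=2 MEM=0 BR=0, R=1, W=0
[5] MEM needs rd=2 wr=0: FU; after: ALU=1 MUL=2 MEM=0 BR=0, R=1, W=0
[6] ALU needs rd=2 wr=1: RD_PORT; after: ALU=1 MUL=2 MEM=0 BR=0, R=1, W=0
[7] ALU needs rd=2 wr=1: RD_PORT; after: ALU=1 MUL=2 MEM=0 BR=0, R=1, W=0

reason(slot 4) = RD_PORT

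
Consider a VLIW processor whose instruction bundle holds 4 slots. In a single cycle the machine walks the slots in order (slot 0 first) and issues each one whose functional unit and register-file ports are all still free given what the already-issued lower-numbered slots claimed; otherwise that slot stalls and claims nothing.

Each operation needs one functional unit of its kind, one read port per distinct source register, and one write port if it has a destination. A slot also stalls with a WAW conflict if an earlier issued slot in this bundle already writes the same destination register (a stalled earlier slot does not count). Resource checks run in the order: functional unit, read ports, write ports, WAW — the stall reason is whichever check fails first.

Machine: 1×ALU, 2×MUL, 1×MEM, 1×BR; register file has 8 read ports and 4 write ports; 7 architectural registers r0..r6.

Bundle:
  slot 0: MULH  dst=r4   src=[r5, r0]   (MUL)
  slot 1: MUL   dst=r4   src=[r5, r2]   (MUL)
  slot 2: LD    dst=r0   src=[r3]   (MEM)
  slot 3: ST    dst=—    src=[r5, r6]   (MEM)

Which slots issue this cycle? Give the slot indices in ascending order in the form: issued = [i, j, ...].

#0 MUL src=r5,r0 dispatched  <A:1 Mu:1 Ld:1 B:1 rd:6 wr:3>
#1 MUL src=r5,r2 held:WAW  <A:1 Mu:1 Ld:1 B:1 rd:6 wr:3>
#2 MEM src=r3 dispatched  <A:1 Mu:1 Ld:0 B:1 rd:5 wr:2>
#3 MEM src=r5,r6 held:FU  <A:1 Mu:1 Ld:0 B:1 rd:5 wr:2>

issued = [0, 2]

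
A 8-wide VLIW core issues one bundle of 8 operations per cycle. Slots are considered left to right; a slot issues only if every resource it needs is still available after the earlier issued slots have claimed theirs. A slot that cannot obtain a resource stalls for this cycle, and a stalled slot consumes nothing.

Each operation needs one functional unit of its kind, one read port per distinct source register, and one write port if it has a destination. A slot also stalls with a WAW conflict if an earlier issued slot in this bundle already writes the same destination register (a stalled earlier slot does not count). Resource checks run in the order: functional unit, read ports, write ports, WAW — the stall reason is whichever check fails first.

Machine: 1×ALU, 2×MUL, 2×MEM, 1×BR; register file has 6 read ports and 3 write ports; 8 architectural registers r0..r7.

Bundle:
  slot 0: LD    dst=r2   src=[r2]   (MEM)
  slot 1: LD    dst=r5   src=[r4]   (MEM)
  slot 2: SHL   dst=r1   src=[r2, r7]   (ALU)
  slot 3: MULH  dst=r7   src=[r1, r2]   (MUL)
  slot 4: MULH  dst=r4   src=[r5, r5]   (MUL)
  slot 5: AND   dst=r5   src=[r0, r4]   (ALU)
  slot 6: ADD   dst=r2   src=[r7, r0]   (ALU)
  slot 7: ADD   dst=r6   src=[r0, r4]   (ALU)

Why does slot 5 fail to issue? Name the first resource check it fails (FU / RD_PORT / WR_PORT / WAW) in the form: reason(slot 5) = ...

reason(slot 5) = FU

[0] MEM needs rd=1 wr=1: ok; after: ALU=1 MUL=2 MEM=1 BR=1, R=5, W=2
[1] MEM needs rd=1 wr=1: ok; after: ALU=1 MUL=2 MEM=0 BR=1, R=4, W=1
[2] ALU needs rd=2 wr=1: ok; after: ALU=0 MUL=2 MEM=0 BR=1, R=2, W=0
[3] MUL needs rd=2 wr=1: WR_PORT; after: ALU=0 MUL=2 MEM=0 BR=1, R=2, W=0
[4] MUL needs rd=1 wr=1: WR_PORT; after: ALU=0 MUL=2 MEM=0 BR=1, R=2, W=0
[5] ALU needs rd=2 wr=1: FU; after: ALU=0 MUL=2 MEM=0 BR=1, R=2, W=0
[6] ALU needs rd=2 wr=1: FU; after: ALU=0 MUL=2 MEM=0 BR=1, R=2, W=0
[7] ALU needs rd=2 wr=1: FU; after: ALU=0 MUL=2 MEM=0 BR=1, R=2, W=0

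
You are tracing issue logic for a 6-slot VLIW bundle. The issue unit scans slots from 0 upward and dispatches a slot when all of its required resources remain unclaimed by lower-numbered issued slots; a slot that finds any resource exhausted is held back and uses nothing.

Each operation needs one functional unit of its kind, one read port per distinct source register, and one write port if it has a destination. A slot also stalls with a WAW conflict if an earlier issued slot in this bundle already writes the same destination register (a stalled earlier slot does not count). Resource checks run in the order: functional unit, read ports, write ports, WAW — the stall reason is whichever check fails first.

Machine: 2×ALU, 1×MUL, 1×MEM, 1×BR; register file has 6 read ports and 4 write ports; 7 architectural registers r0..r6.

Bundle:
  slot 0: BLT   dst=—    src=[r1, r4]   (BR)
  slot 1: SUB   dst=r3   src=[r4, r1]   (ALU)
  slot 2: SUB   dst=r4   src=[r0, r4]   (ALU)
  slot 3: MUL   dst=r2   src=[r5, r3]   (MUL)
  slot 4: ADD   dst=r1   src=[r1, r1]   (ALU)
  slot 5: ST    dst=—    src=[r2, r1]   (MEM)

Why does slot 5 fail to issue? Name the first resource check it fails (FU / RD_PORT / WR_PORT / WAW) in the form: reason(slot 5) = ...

reason(slot 5) = RD_PORT

#0 BR src=r1,r4 dispatched  <A:2 Mu:1 Ld:1 B:0 rd:4 wr:4>
#1 ALU src=r4,r1 dispatched  <A:1 Mu:1 Ld:1 B:0 rd:2 wr:3>
#2 ALU src=r0,r4 dispatched  <A:0 Mu:1 Ld:1 B:0 rd:0 wr:2>
#3 MUL src=r5,r3 held:RD_PORT  <A:0 Mu:1 Ld:1 B:0 rd:0 wr:2>
#4 ALU src=r1,r1 held:FU  <A:0 Mu:1 Ld:1 B:0 rd:0 wr:2>
#5 MEM src=r2,r1 held:RD_PORT  <A:0 Mu:1 Ld:1 B:0 rd:0 wr:2>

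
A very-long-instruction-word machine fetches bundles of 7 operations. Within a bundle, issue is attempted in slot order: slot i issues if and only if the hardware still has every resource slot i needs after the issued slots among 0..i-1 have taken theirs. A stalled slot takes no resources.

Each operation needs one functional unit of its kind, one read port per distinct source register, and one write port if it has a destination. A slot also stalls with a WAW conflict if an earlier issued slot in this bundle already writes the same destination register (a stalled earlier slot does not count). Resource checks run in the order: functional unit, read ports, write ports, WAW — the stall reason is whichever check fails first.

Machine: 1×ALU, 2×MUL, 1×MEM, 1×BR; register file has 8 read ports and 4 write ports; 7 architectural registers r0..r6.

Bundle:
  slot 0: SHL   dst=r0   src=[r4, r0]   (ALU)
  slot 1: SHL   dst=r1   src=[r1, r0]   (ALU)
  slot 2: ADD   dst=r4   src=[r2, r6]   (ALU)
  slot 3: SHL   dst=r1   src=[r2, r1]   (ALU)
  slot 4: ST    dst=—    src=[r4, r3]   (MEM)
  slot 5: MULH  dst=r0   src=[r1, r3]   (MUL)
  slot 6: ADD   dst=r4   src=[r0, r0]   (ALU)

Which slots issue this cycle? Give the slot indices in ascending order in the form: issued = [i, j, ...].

issued = [0, 4]

  0. ALU→r0 ⇒ go  {0A/2Mu/1Ld/1B | 6r 3w}
  1. ALU→r1 ⇒ no(FU)  {0A/2Mu/1Ld/1B | 6r 3w}
  2. ALU→r4 ⇒ no(FU)  {0A/2Mu/1Ld/1B | 6r 3w}
  3. ALU→r1 ⇒ no(FU)  {0A/2Mu/1Ld/1B | 6r 3w}
  4. MEM ⇒ go  {0A/2Mu/0Ld/1B | 4r 3w}
  5. MUL→r0 ⇒ no(WAW)  {0A/2Mu/0Ld/1B | 4r 3w}
  6. ALU→r4 ⇒ no(FU)  {0A/2Mu/0Ld/1B | 4r 3w}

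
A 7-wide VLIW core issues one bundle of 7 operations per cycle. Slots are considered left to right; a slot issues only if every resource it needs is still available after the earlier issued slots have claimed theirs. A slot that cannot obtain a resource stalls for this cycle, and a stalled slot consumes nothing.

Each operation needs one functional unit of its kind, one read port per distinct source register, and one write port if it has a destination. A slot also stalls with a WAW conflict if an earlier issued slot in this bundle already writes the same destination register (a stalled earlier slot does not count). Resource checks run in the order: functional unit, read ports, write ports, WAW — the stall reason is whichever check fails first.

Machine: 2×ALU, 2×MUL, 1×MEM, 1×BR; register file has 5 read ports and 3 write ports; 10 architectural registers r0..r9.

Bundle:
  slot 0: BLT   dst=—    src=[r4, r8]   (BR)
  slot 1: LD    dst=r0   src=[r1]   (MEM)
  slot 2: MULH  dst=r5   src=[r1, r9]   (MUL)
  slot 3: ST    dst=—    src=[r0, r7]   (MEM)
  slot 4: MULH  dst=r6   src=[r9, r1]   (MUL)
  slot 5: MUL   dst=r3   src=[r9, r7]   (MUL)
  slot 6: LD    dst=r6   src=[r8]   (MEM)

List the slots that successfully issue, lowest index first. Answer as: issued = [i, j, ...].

issued = [0, 1, 2]

(0) want 1×BR +2rd +0wr — yes → AL2|MU2|ME1|BR0|rd3|wr3
(1) want 1×MEM +1rd +1wr — yes → AL2|MU2|ME0|BR0|rd2|wr2
(2) want 1×MUL +2rd +1wr — yes → AL2|MU1|ME0|BR0|rd0|wr1
(3) want 1×MEM +2rd +0wr — FU → AL2|MU1|ME0|BR0|rd0|wr1
(4) want 1×MUL +2rd +1wr — RD_PORT → AL2|MU1|ME0|BR0|rd0|wr1
(5) want 1×MUL +2rd +1wr — RD_PORT → AL2|MU1|ME0|BR0|rd0|wr1
(6) want 1×MEM +1rd +1wr — FU → AL2|MU1|ME0|BR0|rd0|wr1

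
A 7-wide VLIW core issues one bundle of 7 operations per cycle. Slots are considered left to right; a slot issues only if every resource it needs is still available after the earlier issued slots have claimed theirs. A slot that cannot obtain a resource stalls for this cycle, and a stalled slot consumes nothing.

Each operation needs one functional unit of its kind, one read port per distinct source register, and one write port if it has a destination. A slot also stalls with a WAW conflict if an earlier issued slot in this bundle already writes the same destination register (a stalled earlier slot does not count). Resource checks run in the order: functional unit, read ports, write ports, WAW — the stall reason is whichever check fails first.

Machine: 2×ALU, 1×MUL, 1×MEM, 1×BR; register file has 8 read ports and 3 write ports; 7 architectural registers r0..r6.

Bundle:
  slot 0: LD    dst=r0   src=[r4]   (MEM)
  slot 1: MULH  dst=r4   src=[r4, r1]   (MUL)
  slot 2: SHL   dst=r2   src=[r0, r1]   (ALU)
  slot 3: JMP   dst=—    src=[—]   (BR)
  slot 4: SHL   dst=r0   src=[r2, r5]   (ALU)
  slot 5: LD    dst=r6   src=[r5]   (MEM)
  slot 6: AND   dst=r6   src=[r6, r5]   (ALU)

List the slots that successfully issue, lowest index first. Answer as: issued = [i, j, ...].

issued = [0, 1, 2, 3]

  0. MEM→r0 ⇒ go  {2A/1Mu/0Ld/1B | 7r 2w}
  1. MUL→r4 ⇒ go  {2A/0Mu/0Ld/1B | 5r 1w}
  2. ALU→r2 ⇒ go  {1A/0Mu/0Ld/1B | 3r 0w}
  3. BR ⇒ go  {1A/0Mu/0Ld/0B | 3r 0w}
  4. ALU→r0 ⇒ no(WR_PORT)  {1A/0Mu/0Ld/0B | 3r 0w}
  5. MEM→r6 ⇒ no(FU)  {1A/0Mu/0Ld/0B | 3r 0w}
  6. ALU→r6 ⇒ no(WR_PORT)  {1A/0Mu/0Ld/0B | 3r 0w}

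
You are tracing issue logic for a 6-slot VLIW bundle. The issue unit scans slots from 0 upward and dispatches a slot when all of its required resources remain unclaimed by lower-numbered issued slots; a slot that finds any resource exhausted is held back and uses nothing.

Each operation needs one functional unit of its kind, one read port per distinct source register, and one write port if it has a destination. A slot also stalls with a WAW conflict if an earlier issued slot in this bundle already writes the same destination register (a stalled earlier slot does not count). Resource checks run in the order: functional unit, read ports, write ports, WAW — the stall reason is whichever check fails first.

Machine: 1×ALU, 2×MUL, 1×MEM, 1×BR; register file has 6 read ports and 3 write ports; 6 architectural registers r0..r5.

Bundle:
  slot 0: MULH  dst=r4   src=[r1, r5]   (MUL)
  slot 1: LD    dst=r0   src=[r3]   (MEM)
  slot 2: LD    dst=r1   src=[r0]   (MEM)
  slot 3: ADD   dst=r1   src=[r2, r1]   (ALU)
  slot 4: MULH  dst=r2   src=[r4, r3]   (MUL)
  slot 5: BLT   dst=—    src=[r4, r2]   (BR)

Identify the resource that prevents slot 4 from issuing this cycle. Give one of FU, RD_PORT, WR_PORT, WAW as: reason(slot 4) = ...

(0) want 1×MUL +2rd +1wr — yes → AL1|MU1|ME1|BR1|rd4|wr2
(1) want 1×MEM +1rd +1wr — yes → AL1|MU1|ME0|BR1|rd3|wr1
(2) want 1×MEM +1rd +1wr — FU → AL1|MU1|ME0|BR1|rd3|wr1
(3) want 1×ALU +2rd +1wr — yes → AL0|MU1|ME0|BR1|rd1|wr0
(4) want 1×MUL +2rd +1wr — RD_PORT → AL0|MU1|ME0|BR1|rd1|wr0
(5) want 1×BR +2rd +0wr — RD_PORT → AL0|MU1|ME0|BR1|rd1|wr0

reason(slot 4) = RD_PORT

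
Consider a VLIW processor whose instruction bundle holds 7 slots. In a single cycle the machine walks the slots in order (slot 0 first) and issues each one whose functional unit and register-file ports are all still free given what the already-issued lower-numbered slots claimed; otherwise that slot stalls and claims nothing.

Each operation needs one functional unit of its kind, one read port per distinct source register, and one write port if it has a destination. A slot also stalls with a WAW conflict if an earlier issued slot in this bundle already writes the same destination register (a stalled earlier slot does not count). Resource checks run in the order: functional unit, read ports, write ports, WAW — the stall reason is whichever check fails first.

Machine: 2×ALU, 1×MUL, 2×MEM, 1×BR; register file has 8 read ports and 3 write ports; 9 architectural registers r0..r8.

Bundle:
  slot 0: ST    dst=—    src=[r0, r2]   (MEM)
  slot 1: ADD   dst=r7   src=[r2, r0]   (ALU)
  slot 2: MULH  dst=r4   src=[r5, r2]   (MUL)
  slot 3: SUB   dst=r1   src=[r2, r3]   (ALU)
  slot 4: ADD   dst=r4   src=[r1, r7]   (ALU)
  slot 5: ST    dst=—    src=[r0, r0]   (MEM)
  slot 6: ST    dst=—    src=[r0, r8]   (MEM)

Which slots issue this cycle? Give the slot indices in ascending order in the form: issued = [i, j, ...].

issued = [0, 1, 2, 3]

slot 0 (MEM): ISSUE — free A2,Mu1,Ld1,B1 rp6 wp3
slot 1 (ALU): ISSUE — free A1,Mu1,Ld1,B1 rp4 wp2
slot 2 (MUL): ISSUE — free A1,Mu0,Ld1,B1 rp2 wp1
slot 3 (ALU): ISSUE — free A0,Mu0,Ld1,B1 rp0 wp0
slot 4 (ALU): stall FU — free A0,Mu0,Ld1,B1 rp0 wp0
slot 5 (MEM): stall RD_PORT — free A0,Mu0,Ld1,B1 rp0 wp0
slot 6 (MEM): stall RD_PORT — free A0,Mu0,Ld1,B1 rp0 wp0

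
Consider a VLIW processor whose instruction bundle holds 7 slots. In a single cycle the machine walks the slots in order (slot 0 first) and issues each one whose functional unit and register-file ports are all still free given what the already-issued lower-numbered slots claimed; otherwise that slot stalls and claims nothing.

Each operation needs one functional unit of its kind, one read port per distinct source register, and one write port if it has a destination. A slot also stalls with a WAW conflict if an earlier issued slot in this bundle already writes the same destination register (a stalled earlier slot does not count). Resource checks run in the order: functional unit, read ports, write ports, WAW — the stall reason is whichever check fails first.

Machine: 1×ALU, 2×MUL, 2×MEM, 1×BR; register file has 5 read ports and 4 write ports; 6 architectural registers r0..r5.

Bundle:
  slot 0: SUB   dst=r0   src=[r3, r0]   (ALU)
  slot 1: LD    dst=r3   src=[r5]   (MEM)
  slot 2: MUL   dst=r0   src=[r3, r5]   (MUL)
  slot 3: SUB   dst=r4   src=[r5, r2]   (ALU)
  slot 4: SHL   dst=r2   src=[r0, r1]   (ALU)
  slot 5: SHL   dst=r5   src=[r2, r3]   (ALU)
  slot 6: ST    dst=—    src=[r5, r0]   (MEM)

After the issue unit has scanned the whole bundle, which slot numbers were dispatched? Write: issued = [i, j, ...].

(0) want 1×ALU +2rd +1wr — yes → AL0|MU2|ME2|BR1|rd3|wr3
(1) want 1×MEM +1rd +1wr — yes → AL0|MU2|ME1|BR1|rd2|wr2
(2) want 1×MUL +2rd +1wr — WAW → AL0|MU2|ME1|BR1|rd2|wr2
(3) want 1×ALU +2rd +1wr — FU → AL0|MU2|ME1|BR1|rd2|wr2
(4) want 1×ALU +2rd +1wr — FU → AL0|MU2|ME1|BR1|rd2|wr2
(5) want 1×ALU +2rd +1wr — FU → AL0|MU2|ME1|BR1|rd2|wr2
(6) want 1×MEM +2rd +0wr — yes → AL0|MU2|ME0|BR1|rd0|wr2

issued = [0, 1, 6]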